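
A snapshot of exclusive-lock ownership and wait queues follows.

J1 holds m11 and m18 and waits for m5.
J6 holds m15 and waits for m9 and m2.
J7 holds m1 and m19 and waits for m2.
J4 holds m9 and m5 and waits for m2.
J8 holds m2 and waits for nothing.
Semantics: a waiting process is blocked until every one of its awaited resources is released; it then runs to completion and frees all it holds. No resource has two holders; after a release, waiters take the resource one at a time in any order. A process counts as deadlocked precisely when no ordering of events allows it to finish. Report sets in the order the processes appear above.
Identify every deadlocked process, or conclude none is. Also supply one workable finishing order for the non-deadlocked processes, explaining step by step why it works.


Nothing here is deadlocked.
Key observation: all waits point, directly or indirectly, at processes that can finish, so nothing is permanently blocked.
One completion order for the rest: J8, J4, J7, J1, J6.
Walking it through:
  J8: no waits; runs immediately, freeing m2
  J4 waits on m2 — all released -> runs and releases m9 and m5
  J7 waits on m2 — all released -> runs and releases m1 and m19
  J1 waits on m5 — all released -> runs and releases m11 and m18
  J6 waits on m9 and m2 — all released -> runs and releases m15


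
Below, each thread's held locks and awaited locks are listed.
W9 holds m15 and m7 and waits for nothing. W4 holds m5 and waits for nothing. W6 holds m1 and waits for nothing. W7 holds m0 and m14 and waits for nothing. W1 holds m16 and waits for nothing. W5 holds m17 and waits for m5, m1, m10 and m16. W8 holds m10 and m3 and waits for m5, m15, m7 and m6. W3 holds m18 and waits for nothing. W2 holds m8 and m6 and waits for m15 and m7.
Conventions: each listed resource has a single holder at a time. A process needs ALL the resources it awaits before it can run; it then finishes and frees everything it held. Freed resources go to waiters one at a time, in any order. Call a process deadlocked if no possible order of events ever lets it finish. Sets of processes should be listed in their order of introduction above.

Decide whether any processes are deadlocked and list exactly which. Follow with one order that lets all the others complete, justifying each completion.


No process is deadlocked.
Key observation: the wait relation is loop-free; peeling off processes with no waits unwinds the whole state.
The rest can finish in the order W3, W9, W7, W1, W6, W2, W4, W8, W5.
Check, step by step:
  W3: no waits; runs immediately, freeing m18
  W9: no waits; runs immediately, freeing m15 and m7
  W7: no waits; runs immediately, freeing m0 and m14
  W1: no waits; runs immediately, freeing m16
  W6: no waits; runs immediately, freeing m1
  W2: everything it awaited (m15 and m7) is free; runs, freeing m8 and m6
  W4: no waits; runs immediately, freeing m5
  W8: everything it awaited (m5, m15, m7 and m6) is free; runs, freeing m10 and m3
  W5: everything it awaited (m5, m1, m10 and m16) is free; runs, freeing m17


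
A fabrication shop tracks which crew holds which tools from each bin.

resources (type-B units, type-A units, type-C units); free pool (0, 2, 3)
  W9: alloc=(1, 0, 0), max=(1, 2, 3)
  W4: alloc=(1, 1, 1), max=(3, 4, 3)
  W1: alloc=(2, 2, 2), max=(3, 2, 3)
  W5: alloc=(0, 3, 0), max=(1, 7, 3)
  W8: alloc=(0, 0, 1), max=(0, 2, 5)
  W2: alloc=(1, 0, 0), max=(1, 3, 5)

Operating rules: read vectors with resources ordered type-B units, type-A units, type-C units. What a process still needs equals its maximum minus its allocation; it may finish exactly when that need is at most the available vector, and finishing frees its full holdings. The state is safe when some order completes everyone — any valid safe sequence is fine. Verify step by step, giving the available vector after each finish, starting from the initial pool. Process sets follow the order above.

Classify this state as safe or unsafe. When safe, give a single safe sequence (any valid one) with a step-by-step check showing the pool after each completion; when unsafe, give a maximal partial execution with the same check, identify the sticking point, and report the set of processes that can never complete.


SAFE — a valid safe sequence is W9, W1, W2, W4, W5, W8.
Key observation: the order's first zero-slack moment is W9 ((0, 2, 3) needed, (0, 2, 3) free — a requested resource with nothing to spare).
Check, step by step:
  pool = (0, 2, 3)
  W9 needs (0, 2, 3) <= (0, 2, 3) -> finishes; pool += (1, 0, 0) = (1, 2, 3)
  W1 needs (1, 0, 1) <= (1, 2, 3) -> finishes; pool += (2, 2, 2) = (3, 4, 5)
  W2 needs (0, 3, 5) <= (3, 4, 5) -> finishes; pool += (1, 0, 0) = (4, 4, 5)
  W4 needs (2, 3, 2) <= (4, 4, 5) -> finishes; pool += (1, 1, 1) = (5, 5, 6)
  W5 needs (1, 4, 3) <= (5, 5, 6) -> finishes; pool += (0, 3, 0) = (5, 8, 6)
  W8 needs (0, 2, 4) <= (5, 8, 6) -> finishes; pool += (0, 0, 1) = (5, 8, 7)


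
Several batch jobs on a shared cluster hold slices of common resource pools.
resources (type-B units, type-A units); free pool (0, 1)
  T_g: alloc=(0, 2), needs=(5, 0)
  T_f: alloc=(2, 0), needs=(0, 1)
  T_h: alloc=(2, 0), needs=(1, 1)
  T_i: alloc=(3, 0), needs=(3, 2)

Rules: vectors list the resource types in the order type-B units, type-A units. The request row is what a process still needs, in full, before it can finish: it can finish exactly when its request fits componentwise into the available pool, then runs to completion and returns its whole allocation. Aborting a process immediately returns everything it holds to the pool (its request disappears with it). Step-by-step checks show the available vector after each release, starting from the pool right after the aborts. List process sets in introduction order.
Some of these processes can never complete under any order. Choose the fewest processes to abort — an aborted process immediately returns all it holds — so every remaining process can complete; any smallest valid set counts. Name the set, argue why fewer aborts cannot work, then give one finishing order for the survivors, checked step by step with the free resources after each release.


Minimum abort set: T_g.
Key observation: the deadlocked T_i becomes finishable only because T_g released (0, 2); it completes at step 3 below.
Why nothing smaller works: aborting no one leaves the state deadlocked as given.
Survivors finish in the order: T_f, T_h, T_i. Check, step by step (pool after the aborts first):
  pool = (0, 3)
  T_f: need (0, 1) fits (0, 3); releases (2, 0), pool now (2, 3)
  T_h: need (1, 1) fits (2, 3); releases (2, 0), pool now (4, 3)
  T_i: need (3, 2) fits (4, 3); releases (3, 0), pool now (7, 3)


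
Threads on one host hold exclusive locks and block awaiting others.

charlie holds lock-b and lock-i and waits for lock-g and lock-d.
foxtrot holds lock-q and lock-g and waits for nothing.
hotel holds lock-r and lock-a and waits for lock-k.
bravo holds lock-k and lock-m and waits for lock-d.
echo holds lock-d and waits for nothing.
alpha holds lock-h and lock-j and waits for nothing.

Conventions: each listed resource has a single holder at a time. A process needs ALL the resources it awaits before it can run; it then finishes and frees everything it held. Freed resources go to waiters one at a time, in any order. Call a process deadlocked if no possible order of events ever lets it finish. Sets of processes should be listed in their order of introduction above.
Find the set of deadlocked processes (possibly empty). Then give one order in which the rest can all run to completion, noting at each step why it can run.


The deadlocked set is empty.
Key observation: all waits point, directly or indirectly, at processes that can finish, so nothing is permanently blocked.
The rest can finish in the order echo, bravo, hotel, foxtrot, charlie, alpha.
Check, step by step:
  echo waits on nothing -> runs at once and releases lock-d
  run bravo (all its waits — lock-d — are resolved); releases lock-k and lock-m
  run hotel (all its waits — lock-k — are resolved); releases lock-r and lock-a
  foxtrot waits on nothing -> runs at once and releases lock-q and lock-g
  run charlie (all its waits — lock-g and lock-d — are resolved); releases lock-b and lock-i
  alpha waits on nothing -> runs at once and releases lock-h and lock-j


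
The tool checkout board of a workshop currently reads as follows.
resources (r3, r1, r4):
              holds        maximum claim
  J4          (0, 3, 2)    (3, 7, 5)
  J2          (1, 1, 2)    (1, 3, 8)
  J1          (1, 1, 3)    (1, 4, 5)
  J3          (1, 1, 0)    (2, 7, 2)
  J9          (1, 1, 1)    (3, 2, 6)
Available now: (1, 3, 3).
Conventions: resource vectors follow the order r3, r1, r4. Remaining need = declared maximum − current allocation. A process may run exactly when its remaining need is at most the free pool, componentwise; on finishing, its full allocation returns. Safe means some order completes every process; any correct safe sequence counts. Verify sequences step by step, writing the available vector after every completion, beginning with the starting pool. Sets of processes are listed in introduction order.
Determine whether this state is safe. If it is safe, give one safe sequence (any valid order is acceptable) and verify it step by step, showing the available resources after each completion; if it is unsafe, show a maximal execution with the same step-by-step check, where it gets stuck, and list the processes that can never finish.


The state is SAFE; one workable sequence: J1, J9, J2, J3, J4.
Key observation: J1 is the earliest step where a requested resource binds exactly: need (0, 3, 2), pool (1, 3, 3) at its turn.
Verifying each step:
  pool = (1, 3, 3)
  run J1 (needs (0, 3, 2), free (1, 3, 3)); after release of (1, 1, 3) the pool is (2, 4, 6)
  run J9 (needs (2, 1, 5), free (2, 4, 6)); after release of (1, 1, 1) the pool is (3, 5, 7)
  run J2 (needs (0, 2, 6), free (3, 5, 7)); after release of (1, 1, 2) the pool is (4, 6, 9)
  run J3 (needs (1, 6, 2), free (4, 6, 9)); after release of (1, 1, 0) the pool is (5, 7, 9)
  run J4 (needs (3, 4, 3), free (5, 7, 9)); after release of (0, 3, 2) the pool is (5, 10, 11)


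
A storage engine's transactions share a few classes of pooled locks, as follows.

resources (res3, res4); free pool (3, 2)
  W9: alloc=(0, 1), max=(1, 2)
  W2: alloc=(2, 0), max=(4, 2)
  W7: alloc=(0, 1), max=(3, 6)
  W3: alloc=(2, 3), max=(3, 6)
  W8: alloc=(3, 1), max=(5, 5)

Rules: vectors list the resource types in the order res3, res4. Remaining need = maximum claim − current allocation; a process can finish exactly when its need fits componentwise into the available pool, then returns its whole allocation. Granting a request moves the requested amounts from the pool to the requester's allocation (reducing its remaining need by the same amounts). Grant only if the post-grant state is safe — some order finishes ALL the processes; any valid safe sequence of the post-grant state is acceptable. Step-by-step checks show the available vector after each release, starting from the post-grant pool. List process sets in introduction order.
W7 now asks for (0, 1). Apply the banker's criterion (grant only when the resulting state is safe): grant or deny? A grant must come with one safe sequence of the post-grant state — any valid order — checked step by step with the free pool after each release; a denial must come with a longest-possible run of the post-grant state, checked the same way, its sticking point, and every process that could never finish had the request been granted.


DENY — the pretend-granted state is unsafe.
Key observation: res4 is the bottleneck — with W9, W2 done the pool holds (5, 2), short of every remaining need.
After a pretend grant, a maximal execution: W9, W2 — then nothing else fits. Walking it through:
  pool = (3, 1)
  run W9 (needs (1, 1), free (3, 1)); after release of (0, 1) the pool is (3, 2)
  run W2 (needs (2, 2), free (3, 2)); after release of (2, 0) the pool is (5, 2)
  W7 cannot run: need (3, 4) vs free (5, 2) (insufficient res4)
  W3 cannot run: need (1, 3) vs free (5, 2) (insufficient res4)
  W8 cannot run: need (2, 4) vs free (5, 2) (insufficient res4)
Had the request been granted, W7, W3 and W8 could never finish.


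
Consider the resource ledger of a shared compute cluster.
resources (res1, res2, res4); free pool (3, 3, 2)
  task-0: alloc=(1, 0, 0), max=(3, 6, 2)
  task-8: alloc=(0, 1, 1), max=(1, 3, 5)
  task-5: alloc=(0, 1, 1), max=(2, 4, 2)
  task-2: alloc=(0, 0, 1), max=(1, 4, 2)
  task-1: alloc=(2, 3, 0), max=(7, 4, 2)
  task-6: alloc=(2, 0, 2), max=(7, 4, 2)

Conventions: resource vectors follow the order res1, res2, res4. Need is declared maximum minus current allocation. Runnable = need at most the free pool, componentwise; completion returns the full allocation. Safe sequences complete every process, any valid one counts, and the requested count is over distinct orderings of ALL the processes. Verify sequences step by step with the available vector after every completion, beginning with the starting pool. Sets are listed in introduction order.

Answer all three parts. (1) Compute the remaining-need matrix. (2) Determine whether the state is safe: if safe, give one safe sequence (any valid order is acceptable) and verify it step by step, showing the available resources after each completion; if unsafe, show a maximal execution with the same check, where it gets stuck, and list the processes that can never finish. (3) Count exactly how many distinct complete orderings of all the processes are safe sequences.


(1) Need matrix, components ordered res1, res2, res4:
  task-0: (2, 6, 2)
  task-8: (1, 2, 4)
  task-5: (2, 3, 1)
  task-2: (1, 4, 1)
  task-1: (5, 1, 2)
  task-6: (5, 4, 0)
(2) The state is UNSAFE.
Key observation: after task-5, task-2, task-8 the pool peaks at (3, 5, 5), and each blocked process is short somewhere: task-0 on res2; task-1 on res1; task-6 on res1.
A maximal execution: task-5, task-2, task-8 — then nothing else fits. Check, step by step:
  pool = (3, 3, 2)
  task-5 needs (2, 3, 1) <= (3, 3, 2) -> finishes; pool += (0, 1, 1) = (3, 4, 3)
  task-2 needs (1, 4, 1) <= (3, 4, 3) -> finishes; pool += (0, 0, 1) = (3, 4, 4)
  task-8 needs (1, 2, 4) <= (3, 4, 4) -> finishes; pool += (0, 1, 1) = (3, 5, 5)
  task-0 cannot run: need (2, 6, 2) vs free (3, 5, 5) (insufficient res2)
  task-1 cannot run: need (5, 1, 2) vs free (3, 5, 5) (insufficient res1)
  task-6 cannot run: need (5, 4, 0) vs free (3, 5, 5) (insufficient res1)
Processes that can never finish: task-0, task-1 and task-6.
(3) The exact count: 0 of the possible complete orderings are safe sequences.


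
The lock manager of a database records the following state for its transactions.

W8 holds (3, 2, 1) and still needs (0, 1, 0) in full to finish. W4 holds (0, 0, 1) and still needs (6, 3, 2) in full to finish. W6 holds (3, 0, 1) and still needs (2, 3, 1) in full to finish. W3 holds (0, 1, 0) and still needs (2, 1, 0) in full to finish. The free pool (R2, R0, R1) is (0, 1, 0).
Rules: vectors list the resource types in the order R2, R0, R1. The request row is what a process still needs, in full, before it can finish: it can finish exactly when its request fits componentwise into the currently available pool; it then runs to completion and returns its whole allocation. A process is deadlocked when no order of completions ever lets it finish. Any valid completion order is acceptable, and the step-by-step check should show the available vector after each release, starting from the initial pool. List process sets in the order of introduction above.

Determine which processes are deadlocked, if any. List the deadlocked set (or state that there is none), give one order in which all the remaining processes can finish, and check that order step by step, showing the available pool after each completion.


The deadlocked set is empty.
Key observation: W8 leads a chain of completions in which each release enables another process.
One completion order for the rest: W8, W3, W6, W4. Walking it through:
  pool = (0, 1, 0)
  W8: need (0, 1, 0) fits (0, 1, 0); releases (3, 2, 1), pool now (3, 3, 1)
  W3: need (2, 1, 0) fits (3, 3, 1); releases (0, 1, 0), pool now (3, 4, 1)
  W6: need (2, 3, 1) fits (3, 4, 1); releases (3, 0, 1), pool now (6, 4, 2)
  W4: need (6, 3, 2) fits (6, 4, 2); releases (0, 0, 1), pool now (6, 4, 3)


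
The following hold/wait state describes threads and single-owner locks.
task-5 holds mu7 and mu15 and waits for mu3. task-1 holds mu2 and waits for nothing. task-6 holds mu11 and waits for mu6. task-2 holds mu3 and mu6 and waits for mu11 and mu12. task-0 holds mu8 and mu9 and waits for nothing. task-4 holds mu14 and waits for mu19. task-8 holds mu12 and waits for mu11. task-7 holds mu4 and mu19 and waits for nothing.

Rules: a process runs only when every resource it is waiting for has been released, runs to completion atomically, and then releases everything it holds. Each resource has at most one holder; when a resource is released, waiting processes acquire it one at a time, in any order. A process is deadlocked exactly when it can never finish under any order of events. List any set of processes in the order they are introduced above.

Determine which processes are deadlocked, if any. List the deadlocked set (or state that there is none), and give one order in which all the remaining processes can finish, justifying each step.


Deadlocked: task-5, task-6, task-2 and task-8.
Key observation: the wait chain closes on itself along task-2 -> task-6 -> task-2; task-8 is caught in further circular waits and task-5 waits into the deadlock from upstream.
The rest can finish in the order task-1, task-0, task-7, task-4.
Step-by-step check:
  task-1: no waits; runs immediately, freeing mu2
  task-0: no waits; runs immediately, freeing mu8 and mu9
  task-7: no waits; runs immediately, freeing mu4 and mu19
  run task-4 (all its waits — mu19 — are resolved); releases mu14


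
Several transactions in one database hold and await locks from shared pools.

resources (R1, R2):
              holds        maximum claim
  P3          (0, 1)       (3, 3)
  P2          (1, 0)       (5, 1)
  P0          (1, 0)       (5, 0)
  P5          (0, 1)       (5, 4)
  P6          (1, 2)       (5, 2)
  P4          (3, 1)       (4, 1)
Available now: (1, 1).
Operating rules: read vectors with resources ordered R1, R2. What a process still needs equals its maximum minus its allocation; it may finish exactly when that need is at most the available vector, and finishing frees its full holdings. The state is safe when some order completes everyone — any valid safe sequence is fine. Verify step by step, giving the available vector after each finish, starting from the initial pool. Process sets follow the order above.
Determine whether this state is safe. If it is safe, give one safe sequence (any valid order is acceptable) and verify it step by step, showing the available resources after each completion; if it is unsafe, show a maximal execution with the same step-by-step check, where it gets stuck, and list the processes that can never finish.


The state is SAFE; one workable sequence: P4, P6, P2, P3, P0, P5.
Key observation: reading the order forward, P4 is the first process whose need (1, 0) meets the free pool (1, 1) exactly on a resource it requests.
Walking it through:
  pool = (1, 1)
  P4: need (1, 0) fits (1, 1); releases (3, 1), pool now (4, 2)
  P6: need (4, 0) fits (4, 2); releases (1, 2), pool now (5, 4)
  P2: need (4, 1) fits (5, 4); releases (1, 0), pool now (6, 4)
  P3: need (3, 2) fits (6, 4); releases (0, 1), pool now (6, 5)
  P0: need (4, 0) fits (6, 5); releases (1, 0), pool now (7, 5)
  P5: need (5, 3) fits (7, 5); releases (0, 1), pool now (7, 6)


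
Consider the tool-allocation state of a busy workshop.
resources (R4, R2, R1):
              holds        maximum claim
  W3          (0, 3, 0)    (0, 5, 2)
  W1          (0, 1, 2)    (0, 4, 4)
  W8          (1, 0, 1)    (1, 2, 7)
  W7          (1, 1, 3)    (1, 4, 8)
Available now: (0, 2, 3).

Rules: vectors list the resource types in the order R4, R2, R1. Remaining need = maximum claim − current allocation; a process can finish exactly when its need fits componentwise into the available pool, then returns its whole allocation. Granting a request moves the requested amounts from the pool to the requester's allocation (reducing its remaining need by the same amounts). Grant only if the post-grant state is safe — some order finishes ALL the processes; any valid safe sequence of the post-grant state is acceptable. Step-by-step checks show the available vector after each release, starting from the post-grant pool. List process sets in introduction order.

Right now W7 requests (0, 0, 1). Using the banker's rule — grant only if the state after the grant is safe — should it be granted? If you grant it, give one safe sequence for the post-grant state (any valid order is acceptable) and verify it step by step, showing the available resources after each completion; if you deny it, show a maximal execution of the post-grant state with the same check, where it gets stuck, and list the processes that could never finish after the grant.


GRANT — the state after the grant stays safe, e.g. via W3, W1, W7, W8.
Key observation: post-grant, (0, 2, 2) remains, and an order beginning with W3 completes everyone.
Check on the post-grant state, step by step:
  pool = (0, 2, 2)
  W3 needs (0, 2, 2) <= (0, 2, 2) -> finishes; pool += (0, 3, 0) = (0, 5, 2)
  W1 needs (0, 3, 2) <= (0, 5, 2) -> finishes; pool += (0, 1, 2) = (0, 6, 4)
  W7 needs (0, 3, 4) <= (0, 6, 4) -> finishes; pool += (1, 1, 4) = (1, 7, 8)
  W8 needs (0, 2, 6) <= (1, 7, 8) -> finishes; pool += (1, 0, 1) = (2, 7, 9)


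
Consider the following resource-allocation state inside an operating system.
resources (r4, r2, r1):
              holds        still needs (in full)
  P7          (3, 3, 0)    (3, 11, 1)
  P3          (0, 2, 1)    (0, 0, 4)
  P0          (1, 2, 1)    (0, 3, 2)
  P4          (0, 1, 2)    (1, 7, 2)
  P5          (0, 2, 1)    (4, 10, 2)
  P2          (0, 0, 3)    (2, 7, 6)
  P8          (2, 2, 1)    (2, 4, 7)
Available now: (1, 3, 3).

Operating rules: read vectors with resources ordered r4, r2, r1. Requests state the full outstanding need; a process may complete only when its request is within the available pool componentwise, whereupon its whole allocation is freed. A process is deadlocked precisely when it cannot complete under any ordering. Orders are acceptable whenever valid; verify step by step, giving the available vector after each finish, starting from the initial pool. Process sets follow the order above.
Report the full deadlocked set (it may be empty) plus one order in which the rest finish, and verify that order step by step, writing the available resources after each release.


The deadlocked set is empty.
Key observation: P0 leads a chain of completions in which each release enables another process.
One completion order for the rest: P0, P3, P4, P8, P5, P7, P2. Check, step by step:
  pool = (1, 3, 3)
  P0: need (0, 3, 2) fits (1, 3, 3); releases (1, 2, 1), pool now (2, 5, 4)
  P3: need (0, 0, 4) fits (2, 5, 4); releases (0, 2, 1), pool now (2, 7, 5)
  P4: need (1, 7, 2) fits (2, 7, 5); releases (0, 1, 2), pool now (2, 8, 7)
  P8: need (2, 4, 7) fits (2, 8, 7); releases (2, 2, 1), pool now (4, 10, 8)
  P5: need (4, 10, 2) fits (4, 10, 8); releases (0, 2, 1), pool now (4, 12, 9)
  P7: need (3, 11, 1) fits (4, 12, 9); releases (3, 3, 0), pool now (7, 15, 9)
  P2: need (2, 7, 6) fits (7, 15, 9); releases (0, 0, 3), pool now (7, 15, 12)


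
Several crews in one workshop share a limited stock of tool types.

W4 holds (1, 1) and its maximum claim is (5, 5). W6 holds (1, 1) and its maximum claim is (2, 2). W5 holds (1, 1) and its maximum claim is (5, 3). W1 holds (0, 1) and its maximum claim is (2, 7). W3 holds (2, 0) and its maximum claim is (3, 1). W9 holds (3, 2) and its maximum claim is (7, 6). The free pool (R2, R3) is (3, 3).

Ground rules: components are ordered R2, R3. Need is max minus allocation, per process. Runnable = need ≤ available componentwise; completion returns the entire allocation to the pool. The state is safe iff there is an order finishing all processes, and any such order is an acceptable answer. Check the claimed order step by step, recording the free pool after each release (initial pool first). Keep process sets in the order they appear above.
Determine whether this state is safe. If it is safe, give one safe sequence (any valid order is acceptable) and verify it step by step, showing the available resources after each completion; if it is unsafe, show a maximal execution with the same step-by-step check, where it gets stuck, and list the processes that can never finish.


SAFE, for example via the order W6, W3, W4, W9, W1, W5.
Key observation: reading the order forward, W4 is the first process whose need (4, 4) meets the free pool (6, 4) exactly on a resource it requests.
Walking it through:
  pool = (3, 3)
  W6: need (1, 1) fits (3, 3); releases (1, 1), pool now (4, 4)
  W3: need (1, 1) fits (4, 4); releases (2, 0), pool now (6, 4)
  W4: need (4, 4) fits (6, 4); releases (1, 1), pool now (7, 5)
  W9: need (4, 4) fits (7, 5); releases (3, 2), pool now (10, 7)
  W1: need (2, 6) fits (10, 7); releases (0, 1), pool now (10, 8)
  W5: need (4, 2) fits (10, 8); releases (1, 1), pool now (11, 9)


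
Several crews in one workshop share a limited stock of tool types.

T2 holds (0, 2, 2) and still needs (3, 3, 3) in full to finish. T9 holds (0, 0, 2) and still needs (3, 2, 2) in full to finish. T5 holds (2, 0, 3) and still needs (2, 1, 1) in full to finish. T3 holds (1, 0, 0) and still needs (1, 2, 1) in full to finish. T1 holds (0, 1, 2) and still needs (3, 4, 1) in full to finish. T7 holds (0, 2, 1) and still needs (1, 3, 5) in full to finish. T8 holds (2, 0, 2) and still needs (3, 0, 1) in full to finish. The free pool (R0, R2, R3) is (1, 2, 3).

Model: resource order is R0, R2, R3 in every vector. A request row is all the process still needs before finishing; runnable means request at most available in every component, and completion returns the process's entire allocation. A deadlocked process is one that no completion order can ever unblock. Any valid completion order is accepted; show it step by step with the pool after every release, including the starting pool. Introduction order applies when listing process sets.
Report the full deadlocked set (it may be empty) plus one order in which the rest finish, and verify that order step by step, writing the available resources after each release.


The deadlocked set is T2, T1 and T7.
Key observation: once T3, T5, T8, T9 finish, the pool peaks at (6, 2, 10) — and every remaining process still needs more R2 than that.
A valid finishing order for the others: T3, T5, T8, T9. Walking it through:
  pool = (1, 2, 3)
  T3: need (1, 2, 1) fits (1, 2, 3); releases (1, 0, 0), pool now (2, 2, 3)
  T5: need (2, 1, 1) fits (2, 2, 3); releases (2, 0, 3), pool now (4, 2, 6)
  T8: need (3, 0, 1) fits (4, 2, 6); releases (2, 0, 2), pool now (6, 2, 8)
  T9: need (3, 2, 2) fits (6, 2, 8); releases (0, 0, 2), pool now (6, 2, 10)
The stuck group stays short no matter what:
  blocked: T2 wants (3, 3, 3), pool (6, 2, 10) — not enough R2
  blocked: T1 wants (3, 4, 1), pool (6, 2, 10) — not enough R2
  blocked: T7 wants (1, 3, 5), pool (6, 2, 10) — not enough R2


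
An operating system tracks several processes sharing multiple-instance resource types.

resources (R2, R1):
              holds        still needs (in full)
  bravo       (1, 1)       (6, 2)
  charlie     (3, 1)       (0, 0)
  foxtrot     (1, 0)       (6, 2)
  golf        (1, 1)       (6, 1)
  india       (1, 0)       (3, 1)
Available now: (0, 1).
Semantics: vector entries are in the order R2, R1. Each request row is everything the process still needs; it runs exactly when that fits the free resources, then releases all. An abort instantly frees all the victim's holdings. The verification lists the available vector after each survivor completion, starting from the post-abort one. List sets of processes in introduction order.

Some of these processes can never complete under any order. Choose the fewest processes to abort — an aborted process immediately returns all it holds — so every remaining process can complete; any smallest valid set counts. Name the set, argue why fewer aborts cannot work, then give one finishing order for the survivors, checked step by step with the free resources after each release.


The answer: abort foxtrot and golf.
Key observation: before aborting foxtrot and golf, bravo was permanently blocked — no order could ever run it; afterwards it completes at step 3.
No one abort is enough; case by case: bravo alone leaves foxtrot blocked (short on R2); charlie alone leaves bravo blocked (short on R2); foxtrot alone leaves bravo blocked (short on R2); golf alone leaves bravo blocked (short on R2); india alone leaves bravo blocked (short on R2).
One survivor order: charlie, india, bravo. Verifying each step (post-abort pool first):
  pool = (2, 2)
  charlie: need (0, 0) fits (2, 2); releases (3, 1), pool now (5, 3)
  india: need (3, 1) fits (5, 3); releases (1, 0), pool now (6, 3)
  bravo: need (6, 2) fits (6, 3); releases (1, 1), pool now (7, 4)


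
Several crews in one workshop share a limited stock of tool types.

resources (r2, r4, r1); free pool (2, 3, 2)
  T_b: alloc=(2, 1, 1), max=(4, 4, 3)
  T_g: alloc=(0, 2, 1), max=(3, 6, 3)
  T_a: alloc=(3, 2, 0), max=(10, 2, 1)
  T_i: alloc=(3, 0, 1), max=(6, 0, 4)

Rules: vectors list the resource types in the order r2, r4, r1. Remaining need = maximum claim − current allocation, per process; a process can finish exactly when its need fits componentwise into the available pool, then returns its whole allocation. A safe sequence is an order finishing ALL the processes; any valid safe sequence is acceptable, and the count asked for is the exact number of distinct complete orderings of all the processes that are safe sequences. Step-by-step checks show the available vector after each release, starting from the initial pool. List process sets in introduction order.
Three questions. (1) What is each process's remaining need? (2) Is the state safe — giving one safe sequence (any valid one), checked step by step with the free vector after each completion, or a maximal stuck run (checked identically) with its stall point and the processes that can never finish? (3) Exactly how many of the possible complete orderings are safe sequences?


(1) Remaining need (order r2, r4, r1):
  T_b: (2, 3, 2)
  T_g: (3, 4, 2)
  T_a: (7, 0, 1)
  T_i: (3, 0, 3)
(2) The state is SAFE; one workable sequence: T_b, T_g, T_i, T_a.
Key observation: T_b marks the first exact bind of the order: its need (2, 3, 2) fits the free (2, 3, 2) with zero slack on a requested resource.
Step-by-step check:
  pool = (2, 3, 2)
  run T_b (needs (2, 3, 2), free (2, 3, 2)); after release of (2, 1, 1) the pool is (4, 4, 3)
  run T_g (needs (3, 4, 2), free (4, 4, 3)); after release of (0, 2, 1) the pool is (4, 6, 4)
  run T_i (needs (3, 0, 3), free (4, 6, 4)); after release of (3, 0, 1) the pool is (7, 6, 5)
  run T_a (needs (7, 0, 1), free (7, 6, 5)); after release of (3, 2, 0) the pool is (10, 8, 5)
(3) Exactly 3 of the possible complete orderings are safe sequences.


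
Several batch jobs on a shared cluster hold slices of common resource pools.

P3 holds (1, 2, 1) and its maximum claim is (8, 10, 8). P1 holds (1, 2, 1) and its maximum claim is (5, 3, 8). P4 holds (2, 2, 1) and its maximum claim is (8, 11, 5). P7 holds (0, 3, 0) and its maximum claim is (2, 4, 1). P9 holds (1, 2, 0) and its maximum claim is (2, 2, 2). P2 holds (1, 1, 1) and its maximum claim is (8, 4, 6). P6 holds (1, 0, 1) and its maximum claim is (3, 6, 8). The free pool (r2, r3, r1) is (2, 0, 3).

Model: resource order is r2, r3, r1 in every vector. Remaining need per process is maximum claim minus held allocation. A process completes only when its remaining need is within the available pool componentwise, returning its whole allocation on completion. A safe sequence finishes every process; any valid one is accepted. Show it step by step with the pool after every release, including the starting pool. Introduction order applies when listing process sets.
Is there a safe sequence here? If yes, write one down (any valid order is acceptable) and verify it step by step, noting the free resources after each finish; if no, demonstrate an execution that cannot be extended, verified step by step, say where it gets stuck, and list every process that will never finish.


The state is UNSAFE.
Key observation: r1 is the bottleneck — with P9, P7 done the pool holds (3, 5, 3), short of every remaining need.
The run P9, P7 cannot be extended any further. Check, step by step:
  pool = (2, 0, 3)
  P9 needs (1, 0, 2) <= (2, 0, 3) -> finishes; pool += (1, 2, 0) = (3, 2, 3)
  P7 needs (2, 1, 1) <= (3, 2, 3) -> finishes; pool += (0, 3, 0) = (3, 5, 3)
  P3 still needs (7, 8, 7) but only (3, 5, 3) is free — short on r2, r3 and r1
  P1 still needs (4, 1, 7) but only (3, 5, 3) is free — short on r2 and r1
  P4 still needs (6, 9, 4) but only (3, 5, 3) is free — short on r2, r3 and r1
  P2 still needs (7, 3, 5) but only (3, 5, 3) is free — short on r2 and r1
  P6 still needs (2, 6, 7) but only (3, 5, 3) is free — short on r3 and r1
Processes that can never finish: P3, P1, P4, P2 and P6.


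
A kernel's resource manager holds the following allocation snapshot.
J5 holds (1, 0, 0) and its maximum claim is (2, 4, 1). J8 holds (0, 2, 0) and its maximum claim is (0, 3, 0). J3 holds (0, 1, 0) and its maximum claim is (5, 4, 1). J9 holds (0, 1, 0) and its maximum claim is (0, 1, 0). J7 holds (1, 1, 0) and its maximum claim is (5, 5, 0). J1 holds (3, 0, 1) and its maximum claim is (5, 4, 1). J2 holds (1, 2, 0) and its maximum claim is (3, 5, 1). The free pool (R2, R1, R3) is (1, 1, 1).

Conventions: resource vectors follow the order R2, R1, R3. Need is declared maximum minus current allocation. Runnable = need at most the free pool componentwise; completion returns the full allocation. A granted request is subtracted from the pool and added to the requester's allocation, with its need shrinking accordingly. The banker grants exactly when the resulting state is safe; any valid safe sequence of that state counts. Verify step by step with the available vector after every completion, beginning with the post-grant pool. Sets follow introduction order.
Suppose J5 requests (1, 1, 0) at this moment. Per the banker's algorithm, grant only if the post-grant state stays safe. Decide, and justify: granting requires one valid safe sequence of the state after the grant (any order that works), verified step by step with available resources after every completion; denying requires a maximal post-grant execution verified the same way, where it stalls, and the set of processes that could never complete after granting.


GRANT — the state after the grant stays safe, e.g. via J9, J8, J5, J1, J2, J3, J7.
Key observation: the transfer keeps a workable pool ((0, 0, 1)); J9 starts the safe sequence.
Verifying the post-grant state step by step:
  pool = (0, 0, 1)
  run J9 (needs (0, 0, 0), free (0, 0, 1)); after release of (0, 1, 0) the pool is (0, 1, 1)
  run J8 (needs (0, 1, 0), free (0, 1, 1)); after release of (0, 2, 0) the pool is (0, 3, 1)
  run J5 (needs (0, 3, 1), free (0, 3, 1)); after release of (2, 1, 0) the pool is (2, 4, 1)
  run J1 (needs (2, 4, 0), free (2, 4, 1)); after release of (3, 0, 1) the pool is (5, 4, 2)
  run J2 (needs (2, 3, 1), free (5, 4, 2)); after release of (1, 2, 0) the pool is (6, 6, 2)
  run J3 (needs (5, 3, 1), free (6, 6, 2)); after release of (0, 1, 0) the pool is (6, 7, 2)
  run J7 (needs (4, 4, 0), free (6, 7, 2)); after release of (1, 1, 0) the pool is (7, 8, 2)


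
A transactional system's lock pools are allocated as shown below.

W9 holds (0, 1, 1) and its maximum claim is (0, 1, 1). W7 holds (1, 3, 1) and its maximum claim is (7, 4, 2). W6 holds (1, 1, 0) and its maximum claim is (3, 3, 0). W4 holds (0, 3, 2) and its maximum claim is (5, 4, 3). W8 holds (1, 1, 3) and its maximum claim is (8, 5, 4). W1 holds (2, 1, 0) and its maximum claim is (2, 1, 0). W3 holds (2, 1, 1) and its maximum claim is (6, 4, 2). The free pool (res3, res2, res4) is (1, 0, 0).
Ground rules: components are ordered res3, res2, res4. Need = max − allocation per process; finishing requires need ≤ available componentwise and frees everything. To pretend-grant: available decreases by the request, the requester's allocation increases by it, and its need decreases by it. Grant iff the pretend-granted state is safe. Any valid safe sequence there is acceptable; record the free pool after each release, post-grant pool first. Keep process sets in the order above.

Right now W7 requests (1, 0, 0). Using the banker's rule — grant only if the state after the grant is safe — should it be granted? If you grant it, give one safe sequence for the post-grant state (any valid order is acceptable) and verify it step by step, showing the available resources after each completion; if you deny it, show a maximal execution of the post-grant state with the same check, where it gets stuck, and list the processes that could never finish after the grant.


DENY — the pretend-granted state is unsafe.
Key observation: after W9, W1, W6 complete, (3, 3, 1) is the best the pool ever gets, yet each leftover process wants more res3.
On the post-grant state, W9, W1, W6 is a maximal run — nothing extends it. Walking it through:
  pool = (0, 0, 0)
  W9: need (0, 0, 0) fits (0, 0, 0); releases (0, 1, 1), pool now (0, 1, 1)
  W1: need (0, 0, 0) fits (0, 1, 1); releases (2, 1, 0), pool now (2, 2, 1)
  W6: need (2, 2, 0) fits (2, 2, 1); releases (1, 1, 0), pool now (3, 3, 1)
  W7 cannot run: need (5, 1, 1) vs free (3, 3, 1) (insufficient res3)
  W4 cannot run: need (5, 1, 1) vs free (3, 3, 1) (insufficient res3)
  W8 cannot run: need (7, 4, 1) vs free (3, 3, 1) (insufficient res3 and res2)
  W3 cannot run: need (4, 3, 1) vs free (3, 3, 1) (insufficient res3)
Had the request been granted, W7, W4, W8 and W3 could never finish.


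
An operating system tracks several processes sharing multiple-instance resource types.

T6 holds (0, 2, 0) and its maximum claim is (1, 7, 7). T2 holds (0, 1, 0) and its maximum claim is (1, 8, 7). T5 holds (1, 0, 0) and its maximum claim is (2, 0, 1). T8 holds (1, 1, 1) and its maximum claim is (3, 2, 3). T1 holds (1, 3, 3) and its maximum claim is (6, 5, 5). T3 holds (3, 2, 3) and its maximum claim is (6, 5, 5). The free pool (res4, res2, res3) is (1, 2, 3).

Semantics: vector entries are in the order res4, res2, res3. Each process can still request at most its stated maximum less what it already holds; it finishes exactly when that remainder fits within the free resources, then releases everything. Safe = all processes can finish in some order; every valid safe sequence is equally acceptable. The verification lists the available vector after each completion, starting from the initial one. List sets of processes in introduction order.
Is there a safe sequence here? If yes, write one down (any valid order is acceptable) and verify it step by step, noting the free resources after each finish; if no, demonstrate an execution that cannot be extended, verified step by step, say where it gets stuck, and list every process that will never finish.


SAFE, for example via the order T5, T8, T3, T1, T6, T2.
Key observation: T5 marks the first exact bind of the order: its need (1, 0, 1) fits the free (1, 2, 3) with zero slack on a requested resource.
Check, step by step:
  pool = (1, 2, 3)
  T5: need (1, 0, 1) fits (1, 2, 3); releases (1, 0, 0), pool now (2, 2, 3)
  T8: need (2, 1, 2) fits (2, 2, 3); releases (1, 1, 1), pool now (3, 3, 4)
  T3: need (3, 3, 2) fits (3, 3, 4); releases (3, 2, 3), pool now (6, 5, 7)
  T1: need (5, 2, 2) fits (6, 5, 7); releases (1, 3, 3), pool now (7, 8, 10)
  T6: need (1, 5, 7) fits (7, 8, 10); releases (0, 2, 0), pool now (7, 10, 10)
  T2: need (1, 7, 7) fits (7, 10, 10); releases (0, 1, 0), pool now (7, 11, 10)


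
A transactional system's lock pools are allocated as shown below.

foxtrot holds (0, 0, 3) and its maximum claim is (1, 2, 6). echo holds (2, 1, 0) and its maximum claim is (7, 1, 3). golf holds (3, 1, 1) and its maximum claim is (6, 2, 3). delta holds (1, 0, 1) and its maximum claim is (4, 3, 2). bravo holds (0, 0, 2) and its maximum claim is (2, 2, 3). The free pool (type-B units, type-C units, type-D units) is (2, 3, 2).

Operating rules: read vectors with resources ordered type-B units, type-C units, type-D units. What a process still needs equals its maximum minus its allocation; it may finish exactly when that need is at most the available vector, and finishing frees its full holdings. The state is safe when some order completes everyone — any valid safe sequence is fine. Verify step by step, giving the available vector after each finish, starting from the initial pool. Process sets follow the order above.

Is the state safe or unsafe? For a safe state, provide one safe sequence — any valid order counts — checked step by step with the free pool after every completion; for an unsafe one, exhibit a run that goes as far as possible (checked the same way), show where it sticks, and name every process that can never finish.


UNSAFE — no complete ordering exists.
Key observation: bravo, foxtrot can finish, but then (2, 3, 7) is all there is, and the blocked group's type-B units demands exceed it.
A maximal execution: bravo, foxtrot — then nothing else fits. Verifying each step:
  pool = (2, 3, 2)
  bravo needs (2, 2, 1) <= (2, 3, 2) -> finishes; pool += (0, 0, 2) = (2, 3, 4)
  foxtrot needs (1, 2, 3) <= (2, 3, 4) -> finishes; pool += (0, 0, 3) = (2, 3, 7)
  echo still needs (5, 0, 3) but only (2, 3, 7) is free — short on type-B units
  golf still needs (3, 1, 2) but only (2, 3, 7) is free — short on type-B units
  delta still needs (3, 3, 1) but only (2, 3, 7) is free — short on type-B units
Never able to finish: echo, golf and delta.
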